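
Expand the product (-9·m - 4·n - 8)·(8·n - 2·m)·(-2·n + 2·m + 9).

64·m·n^2 - 164·m^2·n - 736·m·n + 36·m^3 + 194·m^2 + 64·n^3 - 160·n^2 - 576·n + 144·m

(-9·m - 4·n - 8)·(8·n - 2·m)·(-2·n + 2·m + 9)
= (-72·m·n + 18·m^2 - 32·n^2 + 8·m·n - 64·n + 16·m)·(-2·n + 2·m + 9)    [distributive law]
= (-64·m·n + 18·m^2 - 32·n^2 - 64·n + 16·m)·(-2·n + 2·m + 9)    [combine like terms]
= 128·m·n^2 - 128·m^2·n - 576·m·n - 36·m^2·n + 36·m^3 + 162·m^2 + 64·n^3 - 64·m·n^2 - 288·n^2 + 128·n^2 - 128·m·n - 576·n - 32·m·n + 32·m^2 + 144·m    [distributive law]
= 64·m·n^2 - 164·m^2·n - 736·m·n + 36·m^3 + 194·m^2 + 64·n^3 - 160·n^2 - 576·n + 144·m    [combine like terms]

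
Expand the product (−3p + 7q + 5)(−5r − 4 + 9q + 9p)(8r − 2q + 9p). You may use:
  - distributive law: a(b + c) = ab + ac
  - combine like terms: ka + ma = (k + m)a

120pr^2 − 57pqr − 81p^2r + 231pr + 39pq + 513p^2 + 495pq^2 + 378p^2q − 243p^3 − 280qr^2 + 574q^2r + 186qr − 34q^2 − 126q^3 − 200r^2 − 160r + 40q − 180p

(−3p + 7q + 5)(−5r − 4 + 9q + 9p)(8r − 2q + 9p)
= (15pr + 12p − 27pq − 27p^2 − 35qr − 28q + 63q^2 + 63pq − 25r − 20 + 45q + 45p)(8r − 2q + 9p)    [distributive law]
= (15pr + 57p + 36pq − 27p^2 − 35qr + 17q + 63q^2 − 25r − 20)(8r − 2q + 9p)    [combine like terms]
= 120pr^2 − 30pqr + 135p^2r + 456pr − 114pq + 513p^2 + 288pqr − 72pq^2 + 324p^2q − 216p^2r + 54p^2q − 243p^3 − 280qr^2 + 70q^2r − 315pqr + 136qr − 34q^2 + 153pq + 504q^2r − 126q^3 + 567pq^2 − 200r^2 + 50qr − 225pr − 160r + 40q − 180p    [distributive law]
= 120pr^2 − 57pqr − 81p^2r + 231pr + 39pq + 513p^2 + 495pq^2 + 378p^2q − 243p^3 − 280qr^2 + 574q^2r + 186qr − 34q^2 − 126q^3 − 200r^2 − 160r + 40q − 180p    [combine like terms]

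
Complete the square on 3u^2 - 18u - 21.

3u^2 - 18u - 21
= 3(u^2 - 6u) - 21    [factor out 3 from the u-terms]
= 3(u^2 - 6u + 9 - 9) - 21    [add and subtract 9 inside the bracket]
= 3(u - 3)^2 - 27 - 21    [perfect-square identity]
= 3(u - 3)^2 - 48    [combine constants]

3(u - 3)^2 - 48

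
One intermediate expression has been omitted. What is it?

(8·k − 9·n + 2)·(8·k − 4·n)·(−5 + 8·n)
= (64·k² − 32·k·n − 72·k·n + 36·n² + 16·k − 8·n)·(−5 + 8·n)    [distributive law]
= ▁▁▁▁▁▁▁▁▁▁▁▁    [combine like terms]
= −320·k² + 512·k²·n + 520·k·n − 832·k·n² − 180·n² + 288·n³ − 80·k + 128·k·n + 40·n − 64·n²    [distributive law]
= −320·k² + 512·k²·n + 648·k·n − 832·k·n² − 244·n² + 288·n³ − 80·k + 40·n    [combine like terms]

By combine like terms:

(64·k² − 104·k·n + 36·n² + 16·k − 8·n)·(−5 + 8·n)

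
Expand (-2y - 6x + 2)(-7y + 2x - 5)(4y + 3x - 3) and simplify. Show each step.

56y³ + 194xy² - 58y² + 66x²y + 10xy - 28y - 36x³ + 138x² - 132x + 30

(-2y - 6x + 2)(-7y + 2x - 5)(4y + 3x - 3)
= (14y² - 4xy + 10y + 42xy - 12x² + 30x - 14y + 4x - 10)(4y + 3x - 3)    [distributive law]
= (14y² + 38xy - 4y - 12x² + 34x - 10)(4y + 3x - 3)    [combine like terms]
= 56y³ + 42xy² - 42y² + 152xy² + 114x²y - 114xy - 16y² - 12xy + 12y - 48x²y - 36x³ + 36x² + 136xy + 102x² - 102x - 40y - 30x + 30    [distributive law]
= 56y³ + 194xy² - 58y² + 66x²y + 10xy - 28y - 36x³ + 138x² - 132x + 30    [combine like terms]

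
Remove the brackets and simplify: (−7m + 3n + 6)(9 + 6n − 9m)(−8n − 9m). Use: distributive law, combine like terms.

(−7m + 3n + 6)(9 + 6n − 9m)(−8n − 9m)
= (−63m − 42mn + 63m² + 27n + 18n² − 27mn + 54 + 36n − 54m)(−8n − 9m)    [distributive law]
= (−117m − 69mn + 63m² + 63n + 18n² + 54)(−8n − 9m)    [combine like terms]
= 936mn + 1053m² + 552mn² + 621m²n − 504m²n − 567m³ − 504n² − 567mn − 144n³ − 162mn² − 432n − 486m    [distributive law]
= 369mn + 1053m² + 390mn² + 117m²n − 567m³ − 504n² − 144n³ − 432n − 486m    [combine like terms]

369mn + 1053m² + 390mn² + 117m²n − 567m³ − 504n² − 144n³ − 432n − 486m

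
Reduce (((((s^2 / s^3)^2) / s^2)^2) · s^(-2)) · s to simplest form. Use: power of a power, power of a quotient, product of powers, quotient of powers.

(((((s^2 / s^3)^2) / s^2)^2) · s^(-2)) · s
= (((((s^2 / s^3)^2)^2) / ((s^2)^2)) · s^(-2)) · s    [power of a quotient]
= ((((s^2 / s^3)^4) / ((s^2)^2)) · s^(-2)) · s    [power of a power]
= (((((s^2)^4) / ((s^3)^4)) / ((s^2)^2)) · s^(-2)) · s    [power of a quotient]
= (((s^8 / ((s^3)^4)) / ((s^2)^2)) · s^(-2)) · s    [power of a power]
= (((s^8 / s^12) / ((s^2)^2)) · s^(-2)) · s    [power of a power]
= ((s^(-4) / ((s^2)^2)) · s^(-2)) · s    [quotient of powers]
= ((s^(-4) / s^4) · s^(-2)) · s    [power of a power]
= (s^(-8) · s^(-2)) · s    [quotient of powers]
= s^(-10) · s    [product of powers]
= s^(-9)    [product of powers]

s^(-9)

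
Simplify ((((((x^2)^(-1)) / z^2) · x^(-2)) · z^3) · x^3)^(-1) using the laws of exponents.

((((((x^2)^(-1)) / z^2) · x^(-2)) · z^3) · x^3)^(-1)
= ((((((x^2)^(-1)) / z^2) · x^(-2)) · z^3)^(-1)) · ((x^3)^(-1))    [power of a product]
= ((((((x^2)^(-1)) / z^2) · x^(-2))^(-1)) · ((z^3)^(-1))) · ((x^3)^(-1))    [power of a product]
= ((((((x^2)^(-1)) / z^2)^(-1)) · ((x^(-2))^(-1))) · ((z^3)^(-1))) · ((x^3)^(-1))    [power of a product]
= ((((((x^2)^(-1))^(-1)) / ((z^2)^(-1))) · ((x^(-2))^(-1))) · ((z^3)^(-1))) · ((x^3)^(-1))    [power of a quotient]
= (((((x^2)^1) / ((z^2)^(-1))) · ((x^(-2))^(-1))) · ((z^3)^(-1))) · ((x^3)^(-1))    [power of a power]
= (((x^2 / ((z^2)^(-1))) · ((x^(-2))^(-1))) · ((z^3)^(-1))) · ((x^3)^(-1))    [power of a power]
= (((x^2 / z^(-2)) · ((x^(-2))^(-1))) · ((z^3)^(-1))) · ((x^3)^(-1))    [power of a power]
= (((x^2 / z^(-2)) · x^2) · ((z^3)^(-1))) · ((x^3)^(-1))    [power of a power]
= (((x^2 / z^(-2)) · x^2) · z^(-3)) · ((x^3)^(-1))    [power of a power]
= (((x^2 / z^(-2)) · x^2) · z^(-3)) · x^(-3)    [power of a power]
= x·z^(-1)    [quotient of powers; product of powers]

x·z^(-1)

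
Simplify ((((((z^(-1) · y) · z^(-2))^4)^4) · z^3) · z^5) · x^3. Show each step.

((((((z^(-1) · y) · z^(-2))^4)^4) · z^3) · z^5) · x^3
= (((((z^(-1) · y) · z^(-2))^16) · z^3) · z^5) · x^3    [power of a power]
= (((((z^(-1) · y)^16) · ((z^(-2))^16)) · z^3) · z^5) · x^3    [power of a product]
= ((((((z^(-1))^16) · (y^16)) · ((z^(-2))^16)) · z^3) · z^5) · x^3    [power of a product]
= ((((z^(-16) · (y^16)) · ((z^(-2))^16)) · z^3) · z^5) · x^3    [power of a power]
= ((((z^(-16) · y^16) · z^(-32)) · z^3) · z^5) · x^3    [power of a power]
= x^3y^16z^(-40)    [product of powers]

x^3y^16z^(-40)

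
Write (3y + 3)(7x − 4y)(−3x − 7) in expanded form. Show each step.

−63x^2y − 111xy + 36xy^2 + 84y^2 − 63x^2 − 147x + 84y

(3y + 3)(7x − 4y)(−3x − 7)
= (21xy − 12y^2 + 21x − 12y)(−3x − 7)    [distributive law]
= −63x^2y − 147xy + 36xy^2 + 84y^2 − 63x^2 − 147x + 36xy + 84y    [distributive law]
= −63x^2y − 111xy + 36xy^2 + 84y^2 − 63x^2 − 147x + 84y    [combine like terms]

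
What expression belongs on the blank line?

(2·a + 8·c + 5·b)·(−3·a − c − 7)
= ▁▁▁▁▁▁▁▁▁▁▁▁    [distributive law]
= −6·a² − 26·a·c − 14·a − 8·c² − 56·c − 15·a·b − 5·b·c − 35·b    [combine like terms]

By distributive law:

−6·a² − 2·a·c − 14·a − 24·a·c − 8·c² − 56·c − 15·a·b − 5·b·c − 35·b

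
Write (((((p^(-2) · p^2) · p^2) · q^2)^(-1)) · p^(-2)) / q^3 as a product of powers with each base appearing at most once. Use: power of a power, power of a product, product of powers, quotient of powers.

p^(-4)·q^(-5)

(((((p^(-2) · p^2) · p^2) · q^2)^(-1)) · p^(-2)) / q^3
= (((((p^(-2) · p^2) · p^2)^(-1)) · ((q^2)^(-1))) · p^(-2)) / q^3    [power of a product]
= (((((p^(-2) · p^2)^(-1)) · ((p^2)^(-1))) · ((q^2)^(-1))) · p^(-2)) / q^3    [power of a product]
= ((((((p^(-2))^(-1)) · ((p^2)^(-1))) · ((p^2)^(-1))) · ((q^2)^(-1))) · p^(-2)) / q^3    [power of a product]
= ((((p^2 · ((p^2)^(-1))) · ((p^2)^(-1))) · ((q^2)^(-1))) · p^(-2)) / q^3    [power of a power]
= ((((p^2 · p^(-2)) · ((p^2)^(-1))) · ((q^2)^(-1))) · p^(-2)) / q^3    [power of a power]
= (((p^0 · ((p^2)^(-1))) · ((q^2)^(-1))) · p^(-2)) / q^3    [product of powers]
= (((p^0 · p^(-2)) · ((q^2)^(-1))) · p^(-2)) / q^3    [power of a power]
= ((p^(-2) · ((q^2)^(-1))) · p^(-2)) / q^3    [product of powers]
= ((p^(-2) · q^(-2)) · p^(-2)) / q^3    [power of a power]
= p^(-4)·q^(-5)    [quotient of powers; product of powers]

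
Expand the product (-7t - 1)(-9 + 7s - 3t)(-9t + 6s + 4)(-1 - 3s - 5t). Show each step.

-405t² - 352st² + 2739t³ - 942st - 285s²t - 363t - 231s²t² - 2268st³ + 882s³t + 945t⁴ - 134s - 36s² - 36 + 126s³

(-7t - 1)(-9 + 7s - 3t)(-9t + 6s + 4)(-1 - 3s - 5t)
= (63t - 49st + 21t² + 9 - 7s + 3t)(-9t + 6s + 4)(-1 - 3s - 5t)    [distributive law]
= (66t - 49st + 21t² + 9 - 7s)(-9t + 6s + 4)(-1 - 3s - 5t)    [combine like terms]
= (-594t² + 396st + 264t + 441st² - 294s²t - 196st - 189t³ + 126st² + 84t² - 81t + 54s + 36 + 63st - 42s² - 28s)(-1 - 3s - 5t)    [distributive law]
= (-510t² + 263st + 183t + 567st² - 294s²t - 189t³ + 26s + 36 - 42s²)(-1 - 3s - 5t)    [combine like terms]
= 510t² + 1530st² + 2550t³ - 263st - 789s²t - 1315st² - 183t - 549st - 915t² - 567st² - 1701s²t² - 2835st³ + 294s²t + 882s³t + 1470s²t² + 189t³ + 567st³ + 945t⁴ - 26s - 78s² - 130st - 36 - 108s - 180t + 42s² + 126s³ + 210s²t    [distributive law]
= -405t² - 352st² + 2739t³ - 942st - 285s²t - 363t - 231s²t² - 2268st³ + 882s³t + 945t⁴ - 134s - 36s² - 36 + 126s³    [combine like terms]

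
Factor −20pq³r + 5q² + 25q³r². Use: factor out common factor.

5q²(−4pqr + 1 + 5qr²)

−20pq³r + 5q² + 25q³r²
= 5(−4pq³r + q² + 5q³r²)    [factor out 5]
= 5q²(−4pqr + 1 + 5qr²)    [factor out q²]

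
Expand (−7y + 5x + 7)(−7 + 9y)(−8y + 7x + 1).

−959y² + 1109xy + 504y + 504y³ − 801xy² − 245x² − 378x + 315x²y − 49

(−7y + 5x + 7)(−7 + 9y)(−8y + 7x + 1)
= (49y − 63y² − 35x + 45xy − 49 + 63y)(−8y + 7x + 1)    [distributive law]
= (112y − 63y² − 35x + 45xy − 49)(−8y + 7x + 1)    [combine like terms]
= −896y² + 784xy + 112y + 504y³ − 441xy² − 63y² + 280xy − 245x² − 35x − 360xy² + 315x²y + 45xy + 392y − 343x − 49    [distributive law]
= −959y² + 1109xy + 504y + 504y³ − 801xy² − 245x² − 378x + 315x²y − 49    [combine like terms]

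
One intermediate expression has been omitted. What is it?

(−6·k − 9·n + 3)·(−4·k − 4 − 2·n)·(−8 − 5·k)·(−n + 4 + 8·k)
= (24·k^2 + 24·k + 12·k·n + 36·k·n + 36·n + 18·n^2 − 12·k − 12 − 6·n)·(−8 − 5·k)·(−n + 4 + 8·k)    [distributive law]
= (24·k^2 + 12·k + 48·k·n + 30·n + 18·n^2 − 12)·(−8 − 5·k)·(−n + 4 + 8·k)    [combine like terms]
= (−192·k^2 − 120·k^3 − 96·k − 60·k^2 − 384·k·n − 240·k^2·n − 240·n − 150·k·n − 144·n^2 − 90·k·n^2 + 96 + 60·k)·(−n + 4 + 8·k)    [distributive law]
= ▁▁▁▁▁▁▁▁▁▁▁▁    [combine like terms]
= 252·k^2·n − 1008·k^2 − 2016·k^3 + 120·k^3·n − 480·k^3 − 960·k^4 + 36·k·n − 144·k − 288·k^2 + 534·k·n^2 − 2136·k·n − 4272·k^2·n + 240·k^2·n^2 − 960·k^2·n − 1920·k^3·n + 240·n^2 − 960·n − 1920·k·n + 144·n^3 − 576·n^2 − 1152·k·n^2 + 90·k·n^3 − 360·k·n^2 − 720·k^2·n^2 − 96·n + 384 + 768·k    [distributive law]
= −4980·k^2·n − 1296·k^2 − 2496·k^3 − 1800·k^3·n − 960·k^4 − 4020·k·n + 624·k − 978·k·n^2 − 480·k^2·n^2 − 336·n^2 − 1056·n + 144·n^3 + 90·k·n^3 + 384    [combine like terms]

Applying combine like terms to the line above:

(−252·k^2 − 120·k^3 − 36·k − 534·k·n − 240·k^2·n − 240·n − 144·n^2 − 90·k·n^2 + 96)·(−n + 4 + 8·k)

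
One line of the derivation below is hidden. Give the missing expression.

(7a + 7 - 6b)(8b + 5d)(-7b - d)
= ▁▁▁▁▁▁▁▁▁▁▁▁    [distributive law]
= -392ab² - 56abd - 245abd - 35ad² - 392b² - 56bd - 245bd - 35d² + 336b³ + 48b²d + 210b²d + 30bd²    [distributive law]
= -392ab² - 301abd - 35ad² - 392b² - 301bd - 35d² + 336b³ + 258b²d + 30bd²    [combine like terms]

After distributive law, the bracketed line is:

(56ab + 35ad + 56b + 35d - 48b² - 30bd)(-7b - d)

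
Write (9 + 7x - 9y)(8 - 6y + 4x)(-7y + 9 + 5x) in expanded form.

(9 + 7x - 9y)(8 - 6y + 4x)(-7y + 9 + 5x)
= (72 - 54y + 36x + 56x - 42xy + 28x^2 - 72y + 54y^2 - 36xy)(-7y + 9 + 5x)    [distributive law]
= (72 - 126y + 92x - 78xy + 28x^2 + 54y^2)(-7y + 9 + 5x)    [combine like terms]
= -504y + 648 + 360x + 882y^2 - 1134y - 630xy - 644xy + 828x + 460x^2 + 546xy^2 - 702xy - 390x^2y - 196x^2y + 252x^2 + 140x^3 - 378y^3 + 486y^2 + 270xy^2    [distributive law]
= -1638y + 648 + 1188x + 1368y^2 - 1976xy + 712x^2 + 816xy^2 - 586x^2y + 140x^3 - 378y^3    [combine like terms]

-1638y + 648 + 1188x + 1368y^2 - 1976xy + 712x^2 + 816xy^2 - 586x^2y + 140x^3 - 378y^3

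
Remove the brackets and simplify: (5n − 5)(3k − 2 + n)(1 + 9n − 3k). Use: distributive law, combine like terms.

(5n − 5)(3k − 2 + n)(1 + 9n − 3k)
= (15kn − 10n + 5n^2 − 15k + 10 − 5n)(1 + 9n − 3k)    [distributive law]
= (15kn − 15n + 5n^2 − 15k + 10)(1 + 9n − 3k)    [combine like terms]
= 15kn + 135kn^2 − 45k^2n − 15n − 135n^2 + 45kn + 5n^2 + 45n^3 − 15kn^2 − 15k − 135kn + 45k^2 + 10 + 90n − 30k    [distributive law]
= −75kn + 120kn^2 − 45k^2n + 75n − 130n^2 + 45n^3 − 45k + 45k^2 + 10    [combine like terms]

−75kn + 120kn^2 − 45k^2n + 75n − 130n^2 + 45n^3 − 45k + 45k^2 + 10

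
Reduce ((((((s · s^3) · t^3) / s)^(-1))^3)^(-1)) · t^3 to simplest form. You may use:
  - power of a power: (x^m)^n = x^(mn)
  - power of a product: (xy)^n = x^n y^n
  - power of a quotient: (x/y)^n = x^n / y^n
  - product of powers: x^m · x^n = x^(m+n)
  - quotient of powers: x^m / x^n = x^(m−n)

s^9t^12

((((((s · s^3) · t^3) / s)^(-1))^3)^(-1)) · t^3
= (((((s · s^3) · t^3) / s)^(-1))^(-3)) · t^3    [power of a power]
= ((((s · s^3) · t^3) / s)^3) · t^3    [power of a power]
= ((((s · s^3) · t^3)^3) / (s^3)) · t^3    [power of a quotient]
= ((((s · s^3)^3) · ((t^3)^3)) / (s^3)) · t^3    [power of a product]
= ((((s^3) · ((s^3)^3)) · ((t^3)^3)) / (s^3)) · t^3    [power of a product]
= (((s^3 · s^9) · ((t^3)^3)) / (s^3)) · t^3    [power of a power]
= ((s^12 · ((t^3)^3)) / (s^3)) · t^3    [product of powers]
= ((s^12 · t^9) / (s^3)) · t^3    [power of a power]
= s^9t^12    [quotient of powers; product of powers]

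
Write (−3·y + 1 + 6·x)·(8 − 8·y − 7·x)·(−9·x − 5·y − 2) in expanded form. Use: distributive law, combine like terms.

137·x·y + 112·y^2 + 24·y − 81·x·y^2 − 120·y^3 + 453·x^2·y − 154·x − 16 − 285·x^2 + 378·x^3

(−3·y + 1 + 6·x)·(8 − 8·y − 7·x)·(−9·x − 5·y − 2)
= (−24·y + 24·y^2 + 21·x·y + 8 − 8·y − 7·x + 48·x − 48·x·y − 42·x^2)·(−9·x − 5·y − 2)    [distributive law]
= (−32·y + 24·y^2 − 27·x·y + 8 + 41·x − 42·x^2)·(−9·x − 5·y − 2)    [combine like terms]
= 288·x·y + 160·y^2 + 64·y − 216·x·y^2 − 120·y^3 − 48·y^2 + 243·x^2·y + 135·x·y^2 + 54·x·y − 72·x − 40·y − 16 − 369·x^2 − 205·x·y − 82·x + 378·x^3 + 210·x^2·y + 84·x^2    [distributive law]
= 137·x·y + 112·y^2 + 24·y − 81·x·y^2 − 120·y^3 + 453·x^2·y − 154·x − 16 − 285·x^2 + 378·x^3    [combine like terms]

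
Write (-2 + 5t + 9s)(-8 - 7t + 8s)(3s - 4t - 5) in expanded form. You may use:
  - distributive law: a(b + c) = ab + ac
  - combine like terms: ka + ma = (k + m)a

488s + 66t - 80 + 389st + 279t² - 624s² - 13st² + 140t³ - 357s²t + 216s³

(-2 + 5t + 9s)(-8 - 7t + 8s)(3s - 4t - 5)
= (16 + 14t - 16s - 40t - 35t² + 40st - 72s - 63st + 72s²)(3s - 4t - 5)    [distributive law]
= (16 - 26t - 88s - 35t² - 23st + 72s²)(3s - 4t - 5)    [combine like terms]
= 48s - 64t - 80 - 78st + 104t² + 130t - 264s² + 352st + 440s - 105st² + 140t³ + 175t² - 69s²t + 92st² + 115st + 216s³ - 288s²t - 360s²    [distributive law]
= 488s + 66t - 80 + 389st + 279t² - 624s² - 13st² + 140t³ - 357s²t + 216s³    [combine like terms]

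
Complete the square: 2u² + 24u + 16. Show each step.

2u² + 24u + 16
= 2(u² + 12u) + 16    [factor out 2 from the u-terms]
= 2(u² + 12u + 36 - 36) + 16    [add and subtract 36 inside the bracket]
= 2(u + 6)² - 72 + 16    [perfect-square identity]
= 2(u + 6)² - 56    [combine constants]

2(u + 6)² - 56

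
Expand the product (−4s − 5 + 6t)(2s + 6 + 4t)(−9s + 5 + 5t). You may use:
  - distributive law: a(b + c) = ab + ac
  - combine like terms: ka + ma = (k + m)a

(−4s − 5 + 6t)(2s + 6 + 4t)(−9s + 5 + 5t)
= (−8s^2 − 24s − 16st − 10s − 30 − 20t + 12st + 36t + 24t^2)(−9s + 5 + 5t)    [distributive law]
= (−8s^2 − 34s − 4st − 30 + 16t + 24t^2)(−9s + 5 + 5t)    [combine like terms]
= 72s^3 − 40s^2 − 40s^2t + 306s^2 − 170s − 170st + 36s^2t − 20st − 20st^2 + 270s − 150 − 150t − 144st + 80t + 80t^2 − 216st^2 + 120t^2 + 120t^3    [distributive law]
= 72s^3 + 266s^2 − 4s^2t + 100s − 334st − 236st^2 − 150 − 70t + 200t^2 + 120t^3    [combine like terms]

72s^3 + 266s^2 − 4s^2t + 100s − 334st − 236st^2 − 150 − 70t + 200t^2 + 120t^3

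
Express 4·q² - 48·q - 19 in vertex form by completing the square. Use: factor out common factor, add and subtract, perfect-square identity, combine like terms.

4(q - 6)² - 163

4·q² - 48·q - 19
= 4(q² - 12·q) - 19    [factor out 4 from the q-terms]
= 4(q² - 12·q + 36 - 36) - 19    [add and subtract 36 inside the bracket]
= 4(q - 6)² - 144 - 19    [perfect-square identity]
= 4(q - 6)² - 163    [combine constants]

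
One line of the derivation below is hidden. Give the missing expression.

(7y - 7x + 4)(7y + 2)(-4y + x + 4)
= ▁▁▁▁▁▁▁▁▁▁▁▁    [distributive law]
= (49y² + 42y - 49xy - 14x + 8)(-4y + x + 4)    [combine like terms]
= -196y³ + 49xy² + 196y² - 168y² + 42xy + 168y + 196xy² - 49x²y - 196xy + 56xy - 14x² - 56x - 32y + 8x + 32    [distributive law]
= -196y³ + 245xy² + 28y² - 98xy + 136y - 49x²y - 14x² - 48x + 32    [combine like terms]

Applying distributive law to the line above:

(49y² + 14y - 49xy - 14x + 28y + 8)(-4y + x + 4)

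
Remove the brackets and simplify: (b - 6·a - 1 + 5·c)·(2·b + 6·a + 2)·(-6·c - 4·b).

(b - 6·a - 1 + 5·c)·(2·b + 6·a + 2)·(-6·c - 4·b)
= (2·b^2 + 6·a·b + 2·b - 12·a·b - 36·a^2 - 12·a - 2·b - 6·a - 2 + 10·b·c + 30·a·c + 10·c)·(-6·c - 4·b)    [distributive law]
= (2·b^2 - 6·a·b - 36·a^2 - 18·a - 2 + 10·b·c + 30·a·c + 10·c)·(-6·c - 4·b)    [combine like terms]
= -12·b^2·c - 8·b^3 + 36·a·b·c + 24·a·b^2 + 216·a^2·c + 144·a^2·b + 108·a·c + 72·a·b + 12·c + 8·b - 60·b·c^2 - 40·b^2·c - 180·a·c^2 - 120·a·b·c - 60·c^2 - 40·b·c    [distributive law]
= -52·b^2·c - 8·b^3 - 84·a·b·c + 24·a·b^2 + 216·a^2·c + 144·a^2·b + 108·a·c + 72·a·b + 12·c + 8·b - 60·b·c^2 - 180·a·c^2 - 60·c^2 - 40·b·c    [combine like terms]

-52·b^2·c - 8·b^3 - 84·a·b·c + 24·a·b^2 + 216·a^2·c + 144·a^2·b + 108·a·c + 72·a·b + 12·c + 8·b - 60·b·c^2 - 180·a·c^2 - 60·c^2 - 40·b·c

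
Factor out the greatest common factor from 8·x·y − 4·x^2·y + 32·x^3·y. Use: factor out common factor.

8·x·y − 4·x^2·y + 32·x^3·y
= 4(2·x·y − x^2·y + 8·x^3·y)    [factor out 4]
= 4·x·y(2 − x + 8·x^2)    [factor out x·y]

4·x·y(2 − x + 8·x^2)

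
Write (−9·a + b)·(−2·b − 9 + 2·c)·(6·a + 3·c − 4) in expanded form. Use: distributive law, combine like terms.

108·a^2·b + 66·a·b·c − 126·a·b + 486·a^2 + 315·a·c − 324·a − 108·a^2·c − 54·a·c^2 − 12·a·b^2 − 6·b^2·c + 8·b^2 − 35·b·c + 36·b + 6·b·c^2

(−9·a + b)·(−2·b − 9 + 2·c)·(6·a + 3·c − 4)
= (18·a·b + 81·a − 18·a·c − 2·b^2 − 9·b + 2·b·c)·(6·a + 3·c − 4)    [distributive law]
= 108·a^2·b + 54·a·b·c − 72·a·b + 486·a^2 + 243·a·c − 324·a − 108·a^2·c − 54·a·c^2 + 72·a·c − 12·a·b^2 − 6·b^2·c + 8·b^2 − 54·a·b − 27·b·c + 36·b + 12·a·b·c + 6·b·c^2 − 8·b·c    [distributive law]
= 108·a^2·b + 66·a·b·c − 126·a·b + 486·a^2 + 315·a·c − 324·a − 108·a^2·c − 54·a·c^2 − 12·a·b^2 − 6·b^2·c + 8·b^2 − 35·b·c + 36·b + 6·b·c^2    [combine like terms]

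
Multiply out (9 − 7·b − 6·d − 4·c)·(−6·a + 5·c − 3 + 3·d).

(9 − 7·b − 6·d − 4·c)·(−6·a + 5·c − 3 + 3·d)
= −54·a + 45·c − 27 + 27·d + 42·a·b − 35·b·c + 21·b − 21·b·d + 36·a·d − 30·c·d + 18·d − 18·d^2 + 24·a·c − 20·c^2 + 12·c − 12·c·d    [distributive law]
= −54·a + 57·c − 27 + 45·d + 42·a·b − 35·b·c + 21·b − 21·b·d + 36·a·d − 42·c·d − 18·d^2 + 24·a·c − 20·c^2    [combine like terms]

−54·a + 57·c − 27 + 45·d + 42·a·b − 35·b·c + 21·b − 21·b·d + 36·a·d − 42·c·d − 18·d^2 + 24·a·c − 20·c^2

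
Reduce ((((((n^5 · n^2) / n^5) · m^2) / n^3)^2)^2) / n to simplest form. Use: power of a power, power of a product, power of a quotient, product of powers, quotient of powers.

((((((n^5 · n^2) / n^5) · m^2) / n^3)^2)^2) / n
= (((((n^5 · n^2) / n^5) · m^2) / n^3)^4) / n    [power of a power]
= (((((n^5 · n^2) / n^5) · m^2)^4) / ((n^3)^4)) / n    [power of a quotient]
= (((((n^5 · n^2) / n^5)^4) · ((m^2)^4)) / ((n^3)^4)) / n    [power of a product]
= (((((n^5 · n^2)^4) / ((n^5)^4)) · ((m^2)^4)) / ((n^3)^4)) / n    [power of a quotient]
= ((((((n^5)^4) · ((n^2)^4)) / ((n^5)^4)) · ((m^2)^4)) / ((n^3)^4)) / n    [power of a product]
= ((((n^20 · ((n^2)^4)) / ((n^5)^4)) · ((m^2)^4)) / ((n^3)^4)) / n    [power of a power]
= ((((n^20 · n^8) / ((n^5)^4)) · ((m^2)^4)) / ((n^3)^4)) / n    [power of a power]
= (((n^28 / ((n^5)^4)) · ((m^2)^4)) / ((n^3)^4)) / n    [product of powers]
= (((n^28 / n^20) · ((m^2)^4)) / ((n^3)^4)) / n    [power of a power]
= ((n^8 · ((m^2)^4)) / ((n^3)^4)) / n    [quotient of powers]
= ((n^8 · m^8) / ((n^3)^4)) / n    [power of a power]
= ((n^8 · m^8) / n^12) / n    [power of a power]
= m^8n^(-5)    [quotient of powers; product of powers]

m^8n^(-5)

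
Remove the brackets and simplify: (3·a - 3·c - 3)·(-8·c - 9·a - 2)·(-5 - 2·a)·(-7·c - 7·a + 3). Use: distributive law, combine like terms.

(3·a - 3·c - 3)·(-8·c - 9·a - 2)·(-5 - 2·a)·(-7·c - 7·a + 3)
= (-24·a·c - 27·a^2 - 6·a + 24·c^2 + 27·a·c + 6·c + 24·c + 27·a + 6)·(-5 - 2·a)·(-7·c - 7·a + 3)    [distributive law]
= (3·a·c - 27·a^2 + 21·a + 24·c^2 + 30·c + 6)·(-5 - 2·a)·(-7·c - 7·a + 3)    [combine like terms]
= (-15·a·c - 6·a^2·c + 135·a^2 + 54·a^3 - 105·a - 42·a^2 - 120·c^2 - 48·a·c^2 - 150·c - 60·a·c - 30 - 12·a)·(-7·c - 7·a + 3)    [distributive law]
= (-75·a·c - 6·a^2·c + 93·a^2 + 54·a^3 - 117·a - 120·c^2 - 48·a·c^2 - 150·c - 30)·(-7·c - 7·a + 3)    [combine like terms]
= 525·a·c^2 + 525·a^2·c - 225·a·c + 42·a^2·c^2 + 42·a^3·c - 18·a^2·c - 651·a^2·c - 651·a^3 + 279·a^2 - 378·a^3·c - 378·a^4 + 162·a^3 + 819·a·c + 819·a^2 - 351·a + 840·c^3 + 840·a·c^2 - 360·c^2 + 336·a·c^3 + 336·a^2·c^2 - 144·a·c^2 + 1050·c^2 + 1050·a·c - 450·c + 210·c + 210·a - 90    [distributive law]
= 1221·a·c^2 - 144·a^2·c + 1644·a·c + 378·a^2·c^2 - 336·a^3·c - 489·a^3 + 1098·a^2 - 378·a^4 - 141·a + 840·c^3 + 690·c^2 + 336·a·c^3 - 240·c - 90    [combine like terms]

1221·a·c^2 - 144·a^2·c + 1644·a·c + 378·a^2·c^2 - 336·a^3·c - 489·a^3 + 1098·a^2 - 378·a^4 - 141·a + 840·c^3 + 690·c^2 + 336·a·c^3 - 240·c - 90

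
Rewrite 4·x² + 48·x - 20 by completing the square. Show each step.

4·x² + 48·x - 20
= 4(x² + 12·x) - 20    [factor out 4 from the x-terms]
= 4(x² + 12·x + 36 - 36) - 20    [add and subtract 36 inside the bracket]
= 4(x + 6)² - 144 - 20    [perfect-square identity]
= 4(x + 6)² - 164    [combine constants]

4(x + 6)² - 164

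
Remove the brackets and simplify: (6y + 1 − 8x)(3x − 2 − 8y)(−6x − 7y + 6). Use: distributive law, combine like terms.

−324x^2y − 286xy^2 + 479xy − 148y^2 − 106y + 336y^3 − 258x^2 + 126x − 12 + 144x^3

(6y + 1 − 8x)(3x − 2 − 8y)(−6x − 7y + 6)
= (18xy − 12y − 48y^2 + 3x − 2 − 8y − 24x^2 + 16x + 64xy)(−6x − 7y + 6)    [distributive law]
= (82xy − 20y − 48y^2 + 19x − 2 − 24x^2)(−6x − 7y + 6)    [combine like terms]
= −492x^2y − 574xy^2 + 492xy + 120xy + 140y^2 − 120y + 288xy^2 + 336y^3 − 288y^2 − 114x^2 − 133xy + 114x + 12x + 14y − 12 + 144x^3 + 168x^2y − 144x^2    [distributive law]
= −324x^2y − 286xy^2 + 479xy − 148y^2 − 106y + 336y^3 − 258x^2 + 126x − 12 + 144x^3    [combine like terms]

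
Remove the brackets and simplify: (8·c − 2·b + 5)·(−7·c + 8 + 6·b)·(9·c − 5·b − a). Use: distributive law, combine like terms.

−504·c^3 + 838·b·c^2 + 56·a·c^2 + 261·c^2 − 19·b·c − 29·a·c − 418·b^2·c − 62·a·b·c − 70·b^2 − 14·a·b + 60·b^3 + 12·a·b^2 + 360·c − 200·b − 40·a

(8·c − 2·b + 5)·(−7·c + 8 + 6·b)·(9·c − 5·b − a)
= (−56·c^2 + 64·c + 48·b·c + 14·b·c − 16·b − 12·b^2 − 35·c + 40 + 30·b)·(9·c − 5·b − a)    [distributive law]
= (−56·c^2 + 29·c + 62·b·c + 14·b − 12·b^2 + 40)·(9·c − 5·b − a)    [combine like terms]
= −504·c^3 + 280·b·c^2 + 56·a·c^2 + 261·c^2 − 145·b·c − 29·a·c + 558·b·c^2 − 310·b^2·c − 62·a·b·c + 126·b·c − 70·b^2 − 14·a·b − 108·b^2·c + 60·b^3 + 12·a·b^2 + 360·c − 200·b − 40·a    [distributive law]
= −504·c^3 + 838·b·c^2 + 56·a·c^2 + 261·c^2 − 19·b·c − 29·a·c − 418·b^2·c − 62·a·b·c − 70·b^2 − 14·a·b + 60·b^3 + 12·a·b^2 + 360·c − 200·b − 40·a    [combine like terms]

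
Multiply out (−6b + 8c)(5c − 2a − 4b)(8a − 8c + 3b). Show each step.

(−6b + 8c)(5c − 2a − 4b)(8a − 8c + 3b)
= (−30bc + 12ab + 24b² + 40c² − 16ac − 32bc)(8a − 8c + 3b)    [distributive law]
= (−62bc + 12ab + 24b² + 40c² − 16ac)(8a − 8c + 3b)    [combine like terms]
= −496abc + 496bc² − 186b²c + 96a²b − 96abc + 36ab² + 192ab² − 192b²c + 72b³ + 320ac² − 320c³ + 120bc² − 128a²c + 128ac² − 48abc    [distributive law]
= −640abc + 616bc² − 378b²c + 96a²b + 228ab² + 72b³ + 448ac² − 320c³ − 128a²c    [combine like terms]

−640abc + 616bc² − 378b²c + 96a²b + 228ab² + 72b³ + 448ac² − 320c³ − 128a²c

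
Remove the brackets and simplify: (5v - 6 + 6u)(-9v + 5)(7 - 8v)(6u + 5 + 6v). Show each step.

(5v - 6 + 6u)(-9v + 5)(7 - 8v)(6u + 5 + 6v)
= (-45v^2 + 25v + 54v - 30 - 54uv + 30u)(7 - 8v)(6u + 5 + 6v)    [distributive law]
= (-45v^2 + 79v - 30 - 54uv + 30u)(7 - 8v)(6u + 5 + 6v)    [combine like terms]
= (-315v^2 + 360v^3 + 553v - 632v^2 - 210 + 240v - 378uv + 432uv^2 + 210u - 240uv)(6u + 5 + 6v)    [distributive law]
= (-947v^2 + 360v^3 + 793v - 210 - 618uv + 432uv^2 + 210u)(6u + 5 + 6v)    [combine like terms]
= -5682uv^2 - 4735v^2 - 5682v^3 + 2160uv^3 + 1800v^3 + 2160v^4 + 4758uv + 3965v + 4758v^2 - 1260u - 1050 - 1260v - 3708u^2v - 3090uv - 3708uv^2 + 2592u^2v^2 + 2160uv^2 + 2592uv^3 + 1260u^2 + 1050u + 1260uv    [distributive law]
= -7230uv^2 + 23v^2 - 3882v^3 + 4752uv^3 + 2160v^4 + 2928uv + 2705v - 210u - 1050 - 3708u^2v + 2592u^2v^2 + 1260u^2    [combine like terms]

-7230uv^2 + 23v^2 - 3882v^3 + 4752uv^3 + 2160v^4 + 2928uv + 2705v - 210u - 1050 - 3708u^2v + 2592u^2v^2 + 1260u^2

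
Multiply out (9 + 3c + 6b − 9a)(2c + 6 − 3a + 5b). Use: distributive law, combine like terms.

(9 + 3c + 6b − 9a)(2c + 6 − 3a + 5b)
= 18c + 54 − 27a + 45b + 6c^2 + 18c − 9ac + 15bc + 12bc + 36b − 18ab + 30b^2 − 18ac − 54a + 27a^2 − 45ab    [distributive law]
= 36c + 54 − 81a + 81b + 6c^2 − 27ac + 27bc − 63ab + 30b^2 + 27a^2    [combine like terms]

36c + 54 − 81a + 81b + 6c^2 − 27ac + 27bc − 63ab + 30b^2 + 27a^2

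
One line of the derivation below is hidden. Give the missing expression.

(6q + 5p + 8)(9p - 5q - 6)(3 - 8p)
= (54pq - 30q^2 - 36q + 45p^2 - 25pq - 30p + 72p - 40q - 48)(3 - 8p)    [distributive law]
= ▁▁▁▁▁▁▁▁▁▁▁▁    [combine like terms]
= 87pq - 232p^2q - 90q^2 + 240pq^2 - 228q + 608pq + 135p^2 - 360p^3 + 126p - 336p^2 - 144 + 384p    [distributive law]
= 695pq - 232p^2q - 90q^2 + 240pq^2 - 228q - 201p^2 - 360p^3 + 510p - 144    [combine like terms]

Applying combine like terms to the line above:

(29pq - 30q^2 - 76q + 45p^2 + 42p - 48)(3 - 8p)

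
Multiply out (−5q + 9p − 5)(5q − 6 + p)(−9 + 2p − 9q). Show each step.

(−5q + 9p − 5)(5q − 6 + p)(−9 + 2p − 9q)
= (−25q² + 30q − 5pq + 45pq − 54p + 9p² − 25q + 30 − 5p)(−9 + 2p − 9q)    [distributive law]
= (−25q² + 5q + 40pq − 59p + 9p² + 30)(−9 + 2p − 9q)    [combine like terms]
= 225q² − 50pq² + 225q³ − 45q + 10pq − 45q² − 360pq + 80p²q − 360pq² + 531p − 118p² + 531pq − 81p² + 18p³ − 81p²q − 270 + 60p − 270q    [distributive law]
= 180q² − 410pq² + 225q³ − 315q + 181pq − p²q + 591p − 199p² + 18p³ − 270    [combine like terms]

180q² − 410pq² + 225q³ − 315q + 181pq − p²q + 591p − 199p² + 18p³ − 270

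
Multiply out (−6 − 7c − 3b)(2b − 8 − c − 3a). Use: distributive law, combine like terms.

(−6 − 7c − 3b)(2b − 8 − c − 3a)
= −12b + 48 + 6c + 18a − 14bc + 56c + 7c^2 + 21ac − 6b^2 + 24b + 3bc + 9ab    [distributive law]
= 12b + 48 + 62c + 18a − 11bc + 7c^2 + 21ac − 6b^2 + 9ab    [combine like terms]

12b + 48 + 62c + 18a − 11bc + 7c^2 + 21ac − 6b^2 + 9ab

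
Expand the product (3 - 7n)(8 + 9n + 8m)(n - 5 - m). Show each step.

169n - 120 - 144m + 286n^2 + 333mn - 24m^2 - 63n^3 + 7mn^2 + 56m^2n

(3 - 7n)(8 + 9n + 8m)(n - 5 - m)
= (24 + 27n + 24m - 56n - 63n^2 - 56mn)(n - 5 - m)    [distributive law]
= (24 - 29n + 24m - 63n^2 - 56mn)(n - 5 - m)    [combine like terms]
= 24n - 120 - 24m - 29n^2 + 145n + 29mn + 24mn - 120m - 24m^2 - 63n^3 + 315n^2 + 63mn^2 - 56mn^2 + 280mn + 56m^2n    [distributive law]
= 169n - 120 - 144m + 286n^2 + 333mn - 24m^2 - 63n^3 + 7mn^2 + 56m^2n    [combine like terms]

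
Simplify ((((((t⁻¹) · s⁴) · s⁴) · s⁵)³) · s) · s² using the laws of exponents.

((((((t⁻¹) · s⁴) · s⁴) · s⁵)³) · s) · s²
= ((((((t⁻¹) · s⁴) · s⁴)³) · ((s⁵)³)) · s) · s²    [power of a product]
= ((((((t⁻¹) · s⁴)³) · ((s⁴)³)) · ((s⁵)³)) · s) · s²    [power of a product]
= ((((((t⁻¹)³) · ((s⁴)³)) · ((s⁴)³)) · ((s⁵)³)) · s) · s²    [power of a product]
= (((((t⁻³) · ((s⁴)³)) · ((s⁴)³)) · ((s⁵)³)) · s) · s²    [power of a power]
= ((((t⁻³ · s¹²) · ((s⁴)³)) · ((s⁵)³)) · s) · s²    [power of a power]
= ((((t⁻³ · s¹²) · s¹²) · ((s⁵)³)) · s) · s²    [power of a power]
= ((((t⁻³ · s¹²) · s¹²) · s¹⁵) · s) · s²    [power of a power]
= s⁴²t⁻³    [product of powers]

s⁴²t⁻³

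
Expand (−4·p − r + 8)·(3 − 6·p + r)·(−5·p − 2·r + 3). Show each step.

(−4·p − r + 8)·(3 − 6·p + r)·(−5·p − 2·r + 3)
= (−12·p + 24·p^2 − 4·p·r − 3·r + 6·p·r − r^2 + 24 − 48·p + 8·r)·(−5·p − 2·r + 3)    [distributive law]
= (−60·p + 24·p^2 + 2·p·r + 5·r − r^2 + 24)·(−5·p − 2·r + 3)    [combine like terms]
= 300·p^2 + 120·p·r − 180·p − 120·p^3 − 48·p^2·r + 72·p^2 − 10·p^2·r − 4·p·r^2 + 6·p·r − 25·p·r − 10·r^2 + 15·r + 5·p·r^2 + 2·r^3 − 3·r^2 − 120·p − 48·r + 72    [distributive law]
= 372·p^2 + 101·p·r − 300·p − 120·p^3 − 58·p^2·r + p·r^2 − 13·r^2 − 33·r + 2·r^3 + 72    [combine like terms]

372·p^2 + 101·p·r − 300·p − 120·p^3 − 58·p^2·r + p·r^2 − 13·r^2 − 33·r + 2·r^3 + 72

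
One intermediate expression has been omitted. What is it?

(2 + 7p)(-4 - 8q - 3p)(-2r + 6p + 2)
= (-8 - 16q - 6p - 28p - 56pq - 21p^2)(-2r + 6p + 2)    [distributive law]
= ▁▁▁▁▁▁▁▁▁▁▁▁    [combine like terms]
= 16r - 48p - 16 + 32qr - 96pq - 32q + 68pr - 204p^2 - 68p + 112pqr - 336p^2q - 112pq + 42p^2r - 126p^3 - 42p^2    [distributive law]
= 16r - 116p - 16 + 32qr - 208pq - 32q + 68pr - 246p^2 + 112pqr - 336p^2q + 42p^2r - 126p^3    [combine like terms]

By combine like terms:

(-8 - 16q - 34p - 56pq - 21p^2)(-2r + 6p + 2)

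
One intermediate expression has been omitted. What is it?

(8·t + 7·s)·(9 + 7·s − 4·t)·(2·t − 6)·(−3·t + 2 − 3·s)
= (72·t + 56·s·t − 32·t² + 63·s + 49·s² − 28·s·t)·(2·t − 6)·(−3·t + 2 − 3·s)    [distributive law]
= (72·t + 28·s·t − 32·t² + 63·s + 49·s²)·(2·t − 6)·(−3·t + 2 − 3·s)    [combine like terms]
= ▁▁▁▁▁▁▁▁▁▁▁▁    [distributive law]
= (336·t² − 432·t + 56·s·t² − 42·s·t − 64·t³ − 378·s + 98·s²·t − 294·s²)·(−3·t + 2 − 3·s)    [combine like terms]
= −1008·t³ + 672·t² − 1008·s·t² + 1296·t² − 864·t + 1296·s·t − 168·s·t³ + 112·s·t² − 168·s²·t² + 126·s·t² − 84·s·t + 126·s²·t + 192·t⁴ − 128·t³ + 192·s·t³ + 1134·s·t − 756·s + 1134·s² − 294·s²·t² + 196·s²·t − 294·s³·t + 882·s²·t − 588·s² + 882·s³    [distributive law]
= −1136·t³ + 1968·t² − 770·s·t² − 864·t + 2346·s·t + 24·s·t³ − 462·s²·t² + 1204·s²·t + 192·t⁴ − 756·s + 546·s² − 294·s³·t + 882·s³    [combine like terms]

By distributive law:

(144·t² − 432·t + 56·s·t² − 168·s·t − 64·t³ + 192·t² + 126·s·t − 378·s + 98·s²·t − 294·s²)·(−3·t + 2 − 3·s)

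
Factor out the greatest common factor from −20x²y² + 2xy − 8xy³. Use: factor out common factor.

2xy(−10xy + 1 − 4y²)

−20x²y² + 2xy − 8xy³
= 2(−10x²y² + xy − 4xy³)    [factor out 2]
= 2xy(−10xy + 1 − 4y²)    [factor out xy]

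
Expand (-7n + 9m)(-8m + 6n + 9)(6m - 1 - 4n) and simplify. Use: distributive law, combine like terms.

(-7n + 9m)(-8m + 6n + 9)(6m - 1 - 4n)
= (56mn - 42n^2 - 63n - 72m^2 + 54mn + 81m)(6m - 1 - 4n)    [distributive law]
= (110mn - 42n^2 - 63n - 72m^2 + 81m)(6m - 1 - 4n)    [combine like terms]
= 660m^2n - 110mn - 440mn^2 - 252mn^2 + 42n^2 + 168n^3 - 378mn + 63n + 252n^2 - 432m^3 + 72m^2 + 288m^2n + 486m^2 - 81m - 324mn    [distributive law]
= 948m^2n - 812mn - 692mn^2 + 294n^2 + 168n^3 + 63n - 432m^3 + 558m^2 - 81m    [combine like terms]

948m^2n - 812mn - 692mn^2 + 294n^2 + 168n^3 + 63n - 432m^3 + 558m^2 - 81m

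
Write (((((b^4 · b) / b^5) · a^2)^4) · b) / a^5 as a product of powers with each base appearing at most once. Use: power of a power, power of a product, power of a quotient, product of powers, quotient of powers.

(((((b^4 · b) / b^5) · a^2)^4) · b) / a^5
= (((((b^4 · b) / b^5)^4) · ((a^2)^4)) · b) / a^5    [power of a product]
= (((((b^4 · b)^4) / ((b^5)^4)) · ((a^2)^4)) · b) / a^5    [power of a quotient]
= ((((((b^4)^4) · (b^4)) / ((b^5)^4)) · ((a^2)^4)) · b) / a^5    [power of a product]
= ((((b^16 · (b^4)) / ((b^5)^4)) · ((a^2)^4)) · b) / a^5    [power of a power]
= (((b^20 / ((b^5)^4)) · ((a^2)^4)) · b) / a^5    [product of powers]
= (((b^20 / b^20) · ((a^2)^4)) · b) / a^5    [power of a power]
= ((b^0 · ((a^2)^4)) · b) / a^5    [quotient of powers]
= ((b^0 · a^8) · b) / a^5    [power of a power]
= a^3b    [quotient of powers; product of powers]

a^3b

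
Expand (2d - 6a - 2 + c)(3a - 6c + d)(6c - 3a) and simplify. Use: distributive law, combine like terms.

(2d - 6a - 2 + c)(3a - 6c + d)(6c - 3a)
= (6ad - 12cd + 2d^2 - 18a^2 + 36ac - 6ad - 6a + 12c - 2d + 3ac - 6c^2 + cd)(6c - 3a)    [distributive law]
= (-11cd + 2d^2 - 18a^2 + 39ac - 6a + 12c - 2d - 6c^2)(6c - 3a)    [combine like terms]
= -66c^2d + 33acd + 12cd^2 - 6ad^2 - 108a^2c + 54a^3 + 234ac^2 - 117a^2c - 36ac + 18a^2 + 72c^2 - 36ac - 12cd + 6ad - 36c^3 + 18ac^2    [distributive law]
= -66c^2d + 33acd + 12cd^2 - 6ad^2 - 225a^2c + 54a^3 + 252ac^2 - 72ac + 18a^2 + 72c^2 - 12cd + 6ad - 36c^3    [combine like terms]

-66c^2d + 33acd + 12cd^2 - 6ad^2 - 225a^2c + 54a^3 + 252ac^2 - 72ac + 18a^2 + 72c^2 - 12cd + 6ad - 36c^3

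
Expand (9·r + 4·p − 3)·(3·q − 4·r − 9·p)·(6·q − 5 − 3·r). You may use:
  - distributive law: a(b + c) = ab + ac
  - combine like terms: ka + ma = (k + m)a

162·q²·r − 36·q·r − 297·q·r² + 144·r² + 108·r³ − 618·p·q·r + 404·p·r + 291·p·r² + 72·p·q² + 102·p·q − 216·p²·q + 180·p² + 108·p²·r − 54·q² + 45·q − 60·r − 135·p

(9·r + 4·p − 3)·(3·q − 4·r − 9·p)·(6·q − 5 − 3·r)
= (27·q·r − 36·r² − 81·p·r + 12·p·q − 16·p·r − 36·p² − 9·q + 12·r + 27·p)·(6·q − 5 − 3·r)    [distributive law]
= (27·q·r − 36·r² − 97·p·r + 12·p·q − 36·p² − 9·q + 12·r + 27·p)·(6·q − 5 − 3·r)    [combine like terms]
= 162·q²·r − 135·q·r − 81·q·r² − 216·q·r² + 180·r² + 108·r³ − 582·p·q·r + 485·p·r + 291·p·r² + 72·p·q² − 60·p·q − 36·p·q·r − 216·p²·q + 180·p² + 108·p²·r − 54·q² + 45·q + 27·q·r + 72·q·r − 60·r − 36·r² + 162·p·q − 135·p − 81·p·r    [distributive law]
= 162·q²·r − 36·q·r − 297·q·r² + 144·r² + 108·r³ − 618·p·q·r + 404·p·r + 291·p·r² + 72·p·q² + 102·p·q − 216·p²·q + 180·p² + 108·p²·r − 54·q² + 45·q − 60·r − 135·p    [combine like terms]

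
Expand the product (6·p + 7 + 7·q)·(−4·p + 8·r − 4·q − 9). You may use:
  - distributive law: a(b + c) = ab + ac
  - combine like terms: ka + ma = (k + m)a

(6·p + 7 + 7·q)·(−4·p + 8·r − 4·q − 9)
= −24·p^2 + 48·p·r − 24·p·q − 54·p − 28·p + 56·r − 28·q − 63 − 28·p·q + 56·q·r − 28·q^2 − 63·q    [distributive law]
= −24·p^2 + 48·p·r − 52·p·q − 82·p + 56·r − 91·q − 63 + 56·q·r − 28·q^2    [combine like terms]

−24·p^2 + 48·p·r − 52·p·q − 82·p + 56·r − 91·q − 63 + 56·q·r − 28·q^2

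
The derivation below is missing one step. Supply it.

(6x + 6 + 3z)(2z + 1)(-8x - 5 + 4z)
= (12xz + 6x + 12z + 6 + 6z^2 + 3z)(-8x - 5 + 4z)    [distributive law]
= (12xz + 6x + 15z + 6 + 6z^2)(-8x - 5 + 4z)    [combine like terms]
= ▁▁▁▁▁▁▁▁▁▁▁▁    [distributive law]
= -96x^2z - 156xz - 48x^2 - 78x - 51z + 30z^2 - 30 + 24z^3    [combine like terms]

After distributive law, the bracketed line is:

-96x^2z - 60xz + 48xz^2 - 48x^2 - 30x + 24xz - 120xz - 75z + 60z^2 - 48x - 30 + 24z - 48xz^2 - 30z^2 + 24z^3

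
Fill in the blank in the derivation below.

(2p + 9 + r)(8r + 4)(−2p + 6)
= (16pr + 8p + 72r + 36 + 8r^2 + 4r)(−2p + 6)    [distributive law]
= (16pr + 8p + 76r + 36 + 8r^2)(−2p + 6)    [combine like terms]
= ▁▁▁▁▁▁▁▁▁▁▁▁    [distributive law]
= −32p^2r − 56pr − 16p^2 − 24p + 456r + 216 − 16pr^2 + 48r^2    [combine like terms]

After distributive law, the bracketed line is:

−32p^2r + 96pr − 16p^2 + 48p − 152pr + 456r − 72p + 216 − 16pr^2 + 48r^2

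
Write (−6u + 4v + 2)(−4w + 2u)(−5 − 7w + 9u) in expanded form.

−220uw − 168uw^2 + 300u^2w + 96u^2 − 108u^3 + 80vw + 112vw^2 − 200uvw − 40uv + 72u^2v + 40w + 56w^2 − 20u

(−6u + 4v + 2)(−4w + 2u)(−5 − 7w + 9u)
= (24uw − 12u^2 − 16vw + 8uv − 8w + 4u)(−5 − 7w + 9u)    [distributive law]
= −120uw − 168uw^2 + 216u^2w + 60u^2 + 84u^2w − 108u^3 + 80vw + 112vw^2 − 144uvw − 40uv − 56uvw + 72u^2v + 40w + 56w^2 − 72uw − 20u − 28uw + 36u^2    [distributive law]
= −220uw − 168uw^2 + 300u^2w + 96u^2 − 108u^3 + 80vw + 112vw^2 − 200uvw − 40uv + 72u^2v + 40w + 56w^2 − 20u    [combine like terms]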